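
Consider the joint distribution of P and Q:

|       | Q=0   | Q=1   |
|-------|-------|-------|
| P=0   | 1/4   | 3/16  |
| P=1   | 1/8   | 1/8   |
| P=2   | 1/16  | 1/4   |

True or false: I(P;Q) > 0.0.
Marginal P(P) (row sums):
  P(P=0) = 1/4 + 3/16 = 7/16
  P(P=1) = 1/8 + 1/8 = 1/4
  P(P=2) = 1/16 + 1/4 = 5/16
Marginal P(Q) (column sums):
  P(Q=0) = 1/4 + 1/8 + 1/16 = 7/16
  P(Q=1) = 3/16 + 1/8 + 1/4 = 9/16

H(P) = -[(7/16)·log₂(7/16) + (1/4)·log₂(1/4) + (5/16)·log₂(5/16)]
  = 0.5218 + 0.5000 + 0.5244
  = 1.5462 bits
H(Q) = -[(7/16)·log₂(7/16) + (9/16)·log₂(9/16)]
  = 0.5218 + 0.4669
  = 0.9887 bits
H(P,Q) = -[(1/4)·log₂(1/4) + (3/16)·log₂(3/16) + (1/8)·log₂(1/8) + (1/8)·log₂(1/8) + (1/16)·log₂(1/16) + (1/4)·log₂(1/4)]
  = 0.5000 + 0.4528 + 0.3750 + 0.3750 + 0.2500 + 0.5000
  = 2.4528 bits

I(P;Q) = H(P) + H(Q) - H(P,Q)
  = 1.5462 + 0.9887 - 2.4528
  = 0.0821 bits

True. I(P;Q) = 0.0821 bits, which is > 0.0 bits.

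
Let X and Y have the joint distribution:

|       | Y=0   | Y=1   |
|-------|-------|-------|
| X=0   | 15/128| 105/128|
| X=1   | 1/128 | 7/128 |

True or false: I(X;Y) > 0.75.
Marginal P(X) (row sums):
  P(X=0) = 15/128 + 105/128 = 15/16
  P(X=1) = 1/128 + 7/128 = 1/16
Marginal P(Y) (column sums):
  P(Y=0) = 15/128 + 1/128 = 1/8
  P(Y=1) = 105/128 + 7/128 = 7/8

H(X) = -[(15/16)·log₂(15/16) + (1/16)·log₂(1/16)]
  = 0.0873 + 0.2500
  = 0.3373 bits
H(Y) = -[(1/8)·log₂(1/8) + (7/8)·log₂(7/8)]
  = 0.3750 + 0.1686
  = 0.5436 bits
H(X,Y) = -[(15/128)·log₂(15/128) + (105/128)·log₂(105/128) + (1/128)·log₂(1/128) + (7/128)·log₂(7/128)]
  = 0.3625 + 0.2344 + 0.0547 + 0.2293
  = 0.8809 bits

I(X;Y) = H(X) + H(Y) - H(X,Y)
  = 0.3373 + 0.5436 - 0.8809
  = 0.0000 bits

False. I(X;Y) = 0.0000 bits, which is ≤ 0.75 bits.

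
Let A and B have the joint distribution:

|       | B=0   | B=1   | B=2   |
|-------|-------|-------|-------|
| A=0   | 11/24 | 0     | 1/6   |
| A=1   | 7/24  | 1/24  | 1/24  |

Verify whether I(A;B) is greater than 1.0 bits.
Marginal P(A) (row sums):
  P(A=0) = 11/24 + 0 + 1/6 = 5/8
  P(A=1) = 7/24 + 1/24 + 1/24 = 3/8
Marginal P(B) (column sums):
  P(B=0) = 11/24 + 7/24 = 3/4
  P(B=1) = 0 + 1/24 = 1/24
  P(B=2) = 1/6 + 1/24 = 5/24

H(A) = -[(5/8)·log₂(5/8) + (3/8)·log₂(3/8)]
  = 0.4238 + 0.5306
  = 0.9544 bits
H(B) = -[(3/4)·log₂(3/4) + (1/24)·log₂(1/24) + (5/24)·log₂(5/24)]
  = 0.3113 + 0.1910 + 0.4715
  = 0.9738 bits
H(A,B) = -[(11/24)·log₂(11/24) + (1/6)·log₂(1/6) + (7/24)·log₂(7/24) + (1/24)·log₂(1/24) + (1/24)·log₂(1/24)]
  = 0.5159 + 0.4308 + 0.5185 + 0.1910 + 0.1910
  = 1.8472 bits

I(A;B) = H(A) + H(B) - H(A,B)
  = 0.9544 + 0.9738 - 1.8472
  = 0.0810 bits

No. I(A;B) = 0.0810 bits, which is ≤ 1.0 bits.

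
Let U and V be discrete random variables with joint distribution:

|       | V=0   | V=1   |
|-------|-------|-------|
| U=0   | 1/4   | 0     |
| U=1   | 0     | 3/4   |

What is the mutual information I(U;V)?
Marginal P(U) (row sums):
  P(U=0) = 1/4 + 0 = 1/4
  P(U=1) = 0 + 3/4 = 3/4
Marginal P(V) (column sums):
  P(V=0) = 1/4 + 0 = 1/4
  P(V=1) = 0 + 3/4 = 3/4

H(U) = -[(1/4)·log₂(1/4) + (3/4)·log₂(3/4)]
  = 0.5000 + 0.3113
  = 0.8113 bits
H(V) = -[(1/4)·log₂(1/4) + (3/4)·log₂(3/4)]
  = 0.5000 + 0.3113
  = 0.8113 bits
H(U,V) = -[(1/4)·log₂(1/4) + (3/4)·log₂(3/4)]
  = 0.5000 + 0.3113
  = 0.8113 bits

I(U;V) = H(U) + H(V) - H(U,V)
  = 0.8113 + 0.8113 - 0.8113
  = 0.8113 bits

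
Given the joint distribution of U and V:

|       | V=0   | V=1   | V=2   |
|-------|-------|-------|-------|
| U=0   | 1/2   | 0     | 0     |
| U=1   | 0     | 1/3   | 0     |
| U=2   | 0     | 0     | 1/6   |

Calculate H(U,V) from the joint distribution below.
H(U,V) = -Σ P(U,V) log₂ P(U,V), summed over the non-zero cells:
H(U,V) = -[(1/2)·log₂(1/2) + (1/3)·log₂(1/3) + (1/6)·log₂(1/6)]
  = 0.5000 + 0.5283 + 0.4308
  = 1.4591 bits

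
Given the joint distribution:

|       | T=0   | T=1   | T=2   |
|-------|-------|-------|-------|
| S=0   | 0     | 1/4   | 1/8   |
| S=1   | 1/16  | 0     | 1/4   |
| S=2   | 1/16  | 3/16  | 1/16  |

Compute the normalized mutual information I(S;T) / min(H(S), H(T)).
Marginal P(S) (row sums):
  P(S=0) = 0 + 1/4 + 1/8 = 3/8
  P(S=1) = 1/16 + 0 + 1/4 = 5/16
  P(S=2) = 1/16 + 3/16 + 1/16 = 5/16
Marginal P(T) (column sums):
  P(T=0) = 0 + 1/16 + 1/16 = 1/8
  P(T=1) = 1/4 + 0 + 3/16 = 7/16
  P(T=2) = 1/8 + 1/4 + 1/16 = 7/16

H(S) = -[(3/8)·log₂(3/8) + (5/16)·log₂(5/16) + (5/16)·log₂(5/16)]
  = 0.5306 + 0.5244 + 0.5244
  = 1.5794 bits
H(T) = -[(1/8)·log₂(1/8) + (7/16)·log₂(7/16) + (7/16)·log₂(7/16)]
  = 0.3750 + 0.5218 + 0.5218
  = 1.4186 bits
H(S,T) = -[(1/4)·log₂(1/4) + (1/8)·log₂(1/8) + (1/16)·log₂(1/16) + (1/4)·log₂(1/4) + (1/16)·log₂(1/16) + (3/16)·log₂(3/16) + (1/16)·log₂(1/16)]
  = 0.5000 + 0.3750 + 0.2500 + 0.5000 + 0.2500 + 0.4528 + 0.2500
  = 2.5778 bits

I(S;T) = H(S) + H(T) - H(S,T)
  = 1.5794 + 1.4186 - 2.5778
  = 0.4202 bits

min(H(S), H(T)) = min(1.5794, 1.4186) = 1.4186 bits
Normalized MI = 0.4202 / 1.4186 = 0.2962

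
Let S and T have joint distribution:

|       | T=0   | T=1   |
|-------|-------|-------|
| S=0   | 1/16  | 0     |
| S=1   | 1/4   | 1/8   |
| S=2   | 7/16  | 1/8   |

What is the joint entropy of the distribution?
H(S,T) = -Σ P(S,T) log₂ P(S,T), summed over the non-zero cells:
H(S,T) = -[(1/16)·log₂(1/16) + (1/4)·log₂(1/4) + (1/8)·log₂(1/8) + (7/16)·log₂(7/16) + (1/8)·log₂(1/8)]
  = 0.2500 + 0.5000 + 0.3750 + 0.5218 + 0.3750
  = 2.0218 bits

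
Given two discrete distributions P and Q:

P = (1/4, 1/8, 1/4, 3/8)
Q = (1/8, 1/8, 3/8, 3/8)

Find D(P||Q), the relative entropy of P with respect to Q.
D(P||Q) = Σ P(i) log₂(P(i)/Q(i))
  i=0: (1/4) × log₂((1/4)/(1/8)) = (1/4) × log₂(2) = 0.2500
  i=1: (1/8) × log₂((1/8)/(1/8)) = (1/8) × log₂(1) = 0.0000
  i=2: (1/4) × log₂((1/4)/(3/8)) = (1/4) × log₂(2/3) = -0.1462
  i=3: (3/8) × log₂((3/8)/(3/8)) = (3/8) × log₂(1) = 0.0000
D(P||Q) = 0.2500 + 0.0000 - 0.1462 + 0.0000
  = 0.1038 bits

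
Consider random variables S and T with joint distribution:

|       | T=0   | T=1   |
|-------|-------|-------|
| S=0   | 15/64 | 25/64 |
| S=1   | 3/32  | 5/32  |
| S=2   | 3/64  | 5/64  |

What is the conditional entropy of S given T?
Marginal P(T) (column sums):
  P(T=0) = 15/64 + 3/32 + 3/64 = 3/8
  P(T=1) = 25/64 + 5/32 + 5/64 = 5/8

H(S|T) = -Σ P(S,T)·log₂ P(S|T), where P(S|T) = P(S,T) / P(T)
  (S=0,T=0): P(S|T) = (15/64)/(3/8) = 5/8;  -(15/64)·log₂(5/8) = 0.1589
  (S=0,T=1): P(S|T) = (25/64)/(5/8) = 5/8;  -(25/64)·log₂(5/8) = 0.2649
  (S=1,T=0): P(S|T) = (3/32)/(3/8) = 1/4;  -(3/32)·log₂(1/4) = 0.1875
  (S=1,T=1): P(S|T) = (5/32)/(5/8) = 1/4;  -(5/32)·log₂(1/4) = 0.3125
  (S=2,T=0): P(S|T) = (3/64)/(3/8) = 1/8;  -(3/64)·log₂(1/8) = 0.1406
  (S=2,T=1): P(S|T) = (5/64)/(5/8) = 1/8;  -(5/64)·log₂(1/8) = 0.2344
H(S|T) = 0.1589 + 0.2649 + 0.1875 + 0.3125 + 0.1406 + 0.2344
  = 1.2988 bits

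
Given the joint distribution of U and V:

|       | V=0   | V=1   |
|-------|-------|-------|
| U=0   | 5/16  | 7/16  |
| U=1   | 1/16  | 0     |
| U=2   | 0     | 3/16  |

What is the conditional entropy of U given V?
Marginal P(V) (column sums):
  P(V=0) = 5/16 + 1/16 + 0 = 3/8
  P(V=1) = 7/16 + 0 + 3/16 = 5/8

H(U|V) = -Σ P(U,V)·log₂ P(U|V), where P(U|V) = P(U,V) / P(V)
  (cells with P(U,V) = 0 contribute 0)
  (U=0,V=0): P(U|V) = (5/16)/(3/8) = 5/6;  -(5/16)·log₂(5/6) = 0.0822
  (U=0,V=1): P(U|V) = (7/16)/(5/8) = 7/10;  -(7/16)·log₂(7/10) = 0.2251
  (U=1,V=0): P(U|V) = (1/16)/(3/8) = 1/6;  -(1/16)·log₂(1/6) = 0.1616
  (U=2,V=1): P(U|V) = (3/16)/(5/8) = 3/10;  -(3/16)·log₂(3/10) = 0.3257
H(U|V) = 0.0822 + 0.2251 + 0.1616 + 0.3257
  = 0.7946 bits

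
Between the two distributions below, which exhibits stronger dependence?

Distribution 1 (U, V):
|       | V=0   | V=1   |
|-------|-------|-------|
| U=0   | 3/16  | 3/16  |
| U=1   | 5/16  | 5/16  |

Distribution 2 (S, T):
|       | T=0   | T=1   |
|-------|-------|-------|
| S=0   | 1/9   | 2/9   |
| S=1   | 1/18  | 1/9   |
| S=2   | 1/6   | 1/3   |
Distribution 1 (U, V):
Marginal P(U) (row sums):
  P(U=0) = 3/16 + 3/16 = 3/8
  P(U=1) = 5/16 + 5/16 = 5/8
Marginal P(V) (column sums):
  P(V=0) = 3/16 + 5/16 = 1/2
  P(V=1) = 3/16 + 5/16 = 1/2

H(U) = -[(3/8)·log₂(3/8) + (5/8)·log₂(5/8)]
  = 0.5306 + 0.4238
  = 0.9544 bits
H(V) = -[(1/2)·log₂(1/2) + (1/2)·log₂(1/2)]
  = 0.5000 + 0.5000
  = 1.0000 bits
H(U,V) = -[(3/16)·log₂(3/16) + (3/16)·log₂(3/16) + (5/16)·log₂(5/16) + (5/16)·log₂(5/16)]
  = 0.4528 + 0.4528 + 0.5244 + 0.5244
  = 1.9544 bits

I(U;V) = H(U) + H(V) - H(U,V)
  = 0.9544 + 1.0000 - 1.9544
  = 0.0000 bits

Distribution 2 (S, T):
Marginal P(S) (row sums):
  P(S=0) = 1/9 + 2/9 = 1/3
  P(S=1) = 1/18 + 1/9 = 1/6
  P(S=2) = 1/6 + 1/3 = 1/2
Marginal P(T) (column sums):
  P(T=0) = 1/9 + 1/18 + 1/6 = 1/3
  P(T=1) = 2/9 + 1/9 + 1/3 = 2/3

H(S) = -[(1/3)·log₂(1/3) + (1/6)·log₂(1/6) + (1/2)·log₂(1/2)]
  = 0.5283 + 0.4308 + 0.5000
  = 1.4591 bits
H(T) = -[(1/3)·log₂(1/3) + (2/3)·log₂(2/3)]
  = 0.5283 + 0.3900
  = 0.9183 bits
H(S,T) = -[(1/9)·log₂(1/9) + (2/9)·log₂(2/9) + (1/18)·log₂(1/18) + (1/9)·log₂(1/9) + (1/6)·log₂(1/6) + (1/3)·log₂(1/3)]
  = 0.3522 + 0.4822 + 0.2317 + 0.3522 + 0.4308 + 0.5283
  = 2.3774 bits

I(S;T) = H(S) + H(T) - H(S,T)
  = 1.4591 + 0.9183 - 2.3774
  = 0.0000 bits

Both joint tables factor as the product of their marginals, so I(U;V) = I(S;T) = 0 bits: neither is larger (both pairs are independent).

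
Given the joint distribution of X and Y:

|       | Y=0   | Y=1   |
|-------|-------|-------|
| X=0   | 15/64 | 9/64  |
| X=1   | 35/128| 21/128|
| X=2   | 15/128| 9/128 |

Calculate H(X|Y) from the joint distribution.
Marginal P(Y) (column sums):
  P(Y=0) = 15/64 + 35/128 + 15/128 = 5/8
  P(Y=1) = 9/64 + 21/128 + 9/128 = 3/8

H(X|Y) = -Σ P(X,Y)·log₂ P(X|Y), where P(X|Y) = P(X,Y) / P(Y)
  (X=0,Y=0): P(X|Y) = (15/64)/(5/8) = 3/8;  -(15/64)·log₂(3/8) = 0.3316
  (X=0,Y=1): P(X|Y) = (9/64)/(3/8) = 3/8;  -(9/64)·log₂(3/8) = 0.1990
  (X=1,Y=0): P(X|Y) = (35/128)/(5/8) = 7/16;  -(35/128)·log₂(7/16) = 0.3261
  (X=1,Y=1): P(X|Y) = (21/128)/(3/8) = 7/16;  -(21/128)·log₂(7/16) = 0.1957
  (X=2,Y=0): P(X|Y) = (15/128)/(5/8) = 3/16;  -(15/128)·log₂(3/16) = 0.2830
  (X=2,Y=1): P(X|Y) = (9/128)/(3/8) = 3/16;  -(9/128)·log₂(3/16) = 0.1698
H(X|Y) = 0.3316 + 0.1990 + 0.3261 + 0.1957 + 0.2830 + 0.1698
  = 1.5052 bits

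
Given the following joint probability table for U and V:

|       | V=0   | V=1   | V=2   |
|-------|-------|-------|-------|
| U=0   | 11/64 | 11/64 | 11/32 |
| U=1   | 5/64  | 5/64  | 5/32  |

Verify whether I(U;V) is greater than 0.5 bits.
Marginal P(U) (row sums):
  P(U=0) = 11/64 + 11/64 + 11/32 = 11/16
  P(U=1) = 5/64 + 5/64 + 5/32 = 5/16
Marginal P(V) (column sums):
  P(V=0) = 11/64 + 5/64 = 1/4
  P(V=1) = 11/64 + 5/64 = 1/4
  P(V=2) = 11/32 + 5/32 = 1/2

H(U) = -[(11/16)·log₂(11/16) + (5/16)·log₂(5/16)]
  = 0.3716 + 0.5244
  = 0.8960 bits
H(V) = -[(1/4)·log₂(1/4) + (1/4)·log₂(1/4) + (1/2)·log₂(1/2)]
  = 0.5000 + 0.5000 + 0.5000
  = 1.5000 bits
H(U,V) = -[(11/64)·log₂(11/64) + (11/64)·log₂(11/64) + (11/32)·log₂(11/32) + (5/64)·log₂(5/64) + (5/64)·log₂(5/64) + (5/32)·log₂(5/32)]
  = 0.4367 + 0.4367 + 0.5296 + 0.2873 + 0.2873 + 0.4184
  = 2.3960 bits

I(U;V) = H(U) + H(V) - H(U,V)
  = 0.8960 + 1.5000 - 2.3960
  = 0.0000 bits

No. I(U;V) = 0.0000 bits, which is ≤ 0.5 bits.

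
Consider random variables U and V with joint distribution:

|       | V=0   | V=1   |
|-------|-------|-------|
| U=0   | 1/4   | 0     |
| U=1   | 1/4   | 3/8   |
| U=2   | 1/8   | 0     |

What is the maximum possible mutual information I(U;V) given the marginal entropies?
The upper bound on mutual information is I(U;V) ≤ min(H(U), H(V)).

Marginal P(U) (row sums):
  P(U=0) = 1/4 + 0 = 1/4
  P(U=1) = 1/4 + 3/8 = 5/8
  P(U=2) = 1/8 + 0 = 1/8
Marginal P(V) (column sums):
  P(V=0) = 1/4 + 1/4 + 1/8 = 5/8
  P(V=1) = 0 + 3/8 + 0 = 3/8

H(U) = -[(1/4)·log₂(1/4) + (5/8)·log₂(5/8) + (1/8)·log₂(1/8)]
  = 0.5000 + 0.4238 + 0.3750
  = 1.2988 bits
H(V) = -[(5/8)·log₂(5/8) + (3/8)·log₂(3/8)]
  = 0.4238 + 0.5306
  = 0.9544 bits

Maximum possible I(U;V) = min(1.2988, 0.9544) = 0.9544 bits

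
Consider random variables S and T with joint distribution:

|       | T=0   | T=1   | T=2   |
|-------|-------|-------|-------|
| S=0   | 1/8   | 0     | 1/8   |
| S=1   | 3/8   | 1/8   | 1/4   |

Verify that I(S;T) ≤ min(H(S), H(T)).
Marginal P(S) (row sums):
  P(S=0) = 1/8 + 0 + 1/8 = 1/4
  P(S=1) = 3/8 + 1/8 + 1/4 = 3/4
Marginal P(T) (column sums):
  P(T=0) = 1/8 + 3/8 = 1/2
  P(T=1) = 0 + 1/8 = 1/8
  P(T=2) = 1/8 + 1/4 = 3/8

H(S) = -[(1/4)·log₂(1/4) + (3/4)·log₂(3/4)]
  = 0.5000 + 0.3113
  = 0.8113 bits
H(T) = -[(1/2)·log₂(1/2) + (1/8)·log₂(1/8) + (3/8)·log₂(3/8)]
  = 0.5000 + 0.3750 + 0.5306
  = 1.4056 bits
H(S,T) = -[(1/8)·log₂(1/8) + (1/8)·log₂(1/8) + (3/8)·log₂(3/8) + (1/8)·log₂(1/8) + (1/4)·log₂(1/4)]
  = 0.3750 + 0.3750 + 0.5306 + 0.3750 + 0.5000
  = 2.1556 bits

I(S;T) = H(S) + H(T) - H(S,T)
  = 0.8113 + 1.4056 - 2.1556
  = 0.0613 bits

min(H(S), H(T)) = min(0.8113, 1.4056) = 0.8113 bits
Since 0.0613 ≤ 0.8113, the bound is satisfied ✓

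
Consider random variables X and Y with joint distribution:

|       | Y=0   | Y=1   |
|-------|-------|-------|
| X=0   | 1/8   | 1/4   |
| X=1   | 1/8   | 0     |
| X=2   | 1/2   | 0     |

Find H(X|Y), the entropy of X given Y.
Marginal P(Y) (column sums):
  P(Y=0) = 1/8 + 1/8 + 1/2 = 3/4
  P(Y=1) = 1/4 + 0 + 0 = 1/4

H(X|Y) = -Σ P(X,Y)·log₂ P(X|Y), where P(X|Y) = P(X,Y) / P(Y)
  (cells with P(X,Y) = 0 contribute 0)
  (X=0,Y=0): P(X|Y) = (1/8)/(3/4) = 1/6;  -(1/8)·log₂(1/6) = 0.3231
  (X=0,Y=1): P(X|Y) = (1/4)/(1/4) = 1;  -(1/4)·log₂(1) = 0.0000
  (X=1,Y=0): P(X|Y) = (1/8)/(3/4) = 1/6;  -(1/8)·log₂(1/6) = 0.3231
  (X=2,Y=0): P(X|Y) = (1/2)/(3/4) = 2/3;  -(1/2)·log₂(2/3) = 0.2925
H(X|Y) = 0.3231 + 0.0000 + 0.3231 + 0.2925
  = 0.9387 bits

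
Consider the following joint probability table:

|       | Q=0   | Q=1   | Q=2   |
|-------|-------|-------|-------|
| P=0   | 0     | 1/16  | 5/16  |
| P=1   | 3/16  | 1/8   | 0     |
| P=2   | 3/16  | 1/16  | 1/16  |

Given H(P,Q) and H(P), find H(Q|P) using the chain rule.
From the chain rule: H(P,Q) = H(P) + H(Q|P)
Therefore: H(Q|P) = H(P,Q) - H(P)

H(P,Q) = -[(1/16)·log₂(1/16) + (5/16)·log₂(5/16) + (3/16)·log₂(3/16) + (1/8)·log₂(1/8) + (3/16)·log₂(3/16) + (1/16)·log₂(1/16) + (1/16)·log₂(1/16)]
  = 0.2500 + 0.5244 + 0.4528 + 0.3750 + 0.4528 + 0.2500 + 0.2500
  = 2.5550 bits
Marginal P(P) (row sums):
  P(P=0) = 0 + 1/16 + 5/16 = 3/8
  P(P=1) = 3/16 + 1/8 + 0 = 5/16
  P(P=2) = 3/16 + 1/16 + 1/16 = 5/16
H(P) = -[(3/8)·log₂(3/8) + (5/16)·log₂(5/16) + (5/16)·log₂(5/16)]
  = 0.5306 + 0.5244 + 0.5244
  = 1.5794 bits

H(Q|P) = 2.5550 - 1.5794 = 0.9756 bits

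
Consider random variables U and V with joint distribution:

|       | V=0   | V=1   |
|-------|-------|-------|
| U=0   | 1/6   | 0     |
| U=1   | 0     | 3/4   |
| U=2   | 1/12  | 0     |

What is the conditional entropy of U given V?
Marginal P(V) (column sums):
  P(V=0) = 1/6 + 0 + 1/12 = 1/4
  P(V=1) = 0 + 3/4 + 0 = 3/4

H(U|V) = -Σ P(U,V)·log₂ P(U|V), where P(U|V) = P(U,V) / P(V)
  (cells with P(U,V) = 0 contribute 0)
  (U=0,V=0): P(U|V) = (1/6)/(1/4) = 2/3;  -(1/6)·log₂(2/3) = 0.0975
  (U=1,V=1): P(U|V) = (3/4)/(3/4) = 1;  -(3/4)·log₂(1) = 0.0000
  (U=2,V=0): P(U|V) = (1/12)/(1/4) = 1/3;  -(1/12)·log₂(1/3) = 0.1321
H(U|V) = 0.0975 + 0.0000 + 0.1321
  = 0.2296 bits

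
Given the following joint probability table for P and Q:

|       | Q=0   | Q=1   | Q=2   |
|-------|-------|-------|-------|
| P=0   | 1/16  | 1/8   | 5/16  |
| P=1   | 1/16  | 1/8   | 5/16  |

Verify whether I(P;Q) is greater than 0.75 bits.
Marginal P(P) (row sums):
  P(P=0) = 1/16 + 1/8 + 5/16 = 1/2
  P(P=1) = 1/16 + 1/8 + 5/16 = 1/2
Marginal P(Q) (column sums):
  P(Q=0) = 1/16 + 1/16 = 1/8
  P(Q=1) = 1/8 + 1/8 = 1/4
  P(Q=2) = 5/16 + 5/16 = 5/8

H(P) = -[(1/2)·log₂(1/2) + (1/2)·log₂(1/2)]
  = 0.5000 + 0.5000
  = 1.0000 bits
H(Q) = -[(1/8)·log₂(1/8) + (1/4)·log₂(1/4) + (5/8)·log₂(5/8)]
  = 0.3750 + 0.5000 + 0.4238
  = 1.2988 bits
H(P,Q) = -[(1/16)·log₂(1/16) + (1/8)·log₂(1/8) + (5/16)·log₂(5/16) + (1/16)·log₂(1/16) + (1/8)·log₂(1/8) + (5/16)·log₂(5/16)]
  = 0.2500 + 0.3750 + 0.5244 + 0.2500 + 0.3750 + 0.5244
  = 2.2988 bits

I(P;Q) = H(P) + H(Q) - H(P,Q)
  = 1.0000 + 1.2988 - 2.2988
  = 0.0000 bits

No. I(P;Q) = 0.0000 bits, which is ≤ 0.75 bits.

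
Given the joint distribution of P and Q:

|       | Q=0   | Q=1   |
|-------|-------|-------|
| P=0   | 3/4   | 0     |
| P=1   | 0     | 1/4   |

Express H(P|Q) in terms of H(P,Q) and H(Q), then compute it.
H(P|Q) = H(P,Q) - H(Q)

Marginal P(Q) (column sums):
  P(Q=0) = 3/4 + 0 = 3/4
  P(Q=1) = 0 + 1/4 = 1/4

H(P,Q) = -[(3/4)·log₂(3/4) + (1/4)·log₂(1/4)]
  = 0.3113 + 0.5000
  = 0.8113 bits
H(Q) = -[(3/4)·log₂(3/4) + (1/4)·log₂(1/4)]
  = 0.3113 + 0.5000
  = 0.8113 bits

H(P|Q) = 0.8113 - 0.8113 = 0.0000 bits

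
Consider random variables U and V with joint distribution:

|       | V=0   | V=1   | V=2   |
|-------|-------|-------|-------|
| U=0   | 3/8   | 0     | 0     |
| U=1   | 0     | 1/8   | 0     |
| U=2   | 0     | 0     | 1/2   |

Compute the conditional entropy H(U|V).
Marginal P(V) (column sums):
  P(V=0) = 3/8 + 0 + 0 = 3/8
  P(V=1) = 0 + 1/8 + 0 = 1/8
  P(V=2) = 0 + 0 + 1/2 = 1/2

H(U|V) = -Σ P(U,V)·log₂ P(U|V), where P(U|V) = P(U,V) / P(V)
  (cells with P(U,V) = 0 contribute 0)
  (U=0,V=0): P(U|V) = (3/8)/(3/8) = 1;  -(3/8)·log₂(1) = 0.0000
  (U=1,V=1): P(U|V) = (1/8)/(1/8) = 1;  -(1/8)·log₂(1) = 0.0000
  (U=2,V=2): P(U|V) = (1/2)/(1/2) = 1;  -(1/2)·log₂(1) = 0.0000
H(U|V) = 0.0000 + 0.0000 + 0.0000
  = 0.0000 bits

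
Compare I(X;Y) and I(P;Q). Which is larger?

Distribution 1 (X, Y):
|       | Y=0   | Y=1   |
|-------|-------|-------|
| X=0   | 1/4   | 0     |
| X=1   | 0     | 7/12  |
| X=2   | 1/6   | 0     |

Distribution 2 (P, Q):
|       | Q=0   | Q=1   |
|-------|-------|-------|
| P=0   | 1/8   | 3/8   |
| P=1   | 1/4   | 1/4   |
Distribution 1 (X, Y):
Marginal P(X) (row sums):
  P(X=0) = 1/4 + 0 = 1/4
  P(X=1) = 0 + 7/12 = 7/12
  P(X=2) = 1/6 + 0 = 1/6
Marginal P(Y) (column sums):
  P(Y=0) = 1/4 + 0 + 1/6 = 5/12
  P(Y=1) = 0 + 7/12 + 0 = 7/12

H(X) = -[(1/4)·log₂(1/4) + (7/12)·log₂(7/12) + (1/6)·log₂(1/6)]
  = 0.5000 + 0.4536 + 0.4308
  = 1.3844 bits
H(Y) = -[(5/12)·log₂(5/12) + (7/12)·log₂(7/12)]
  = 0.5263 + 0.4536
  = 0.9799 bits
H(X,Y) = -[(1/4)·log₂(1/4) + (7/12)·log₂(7/12) + (1/6)·log₂(1/6)]
  = 0.5000 + 0.4536 + 0.4308
  = 1.3844 bits

I(X;Y) = H(X) + H(Y) - H(X,Y)
  = 1.3844 + 0.9799 - 1.3844
  = 0.9799 bits

Distribution 2 (P, Q):
Marginal P(P) (row sums):
  P(P=0) = 1/8 + 3/8 = 1/2
  P(P=1) = 1/4 + 1/4 = 1/2
Marginal P(Q) (column sums):
  P(Q=0) = 1/8 + 1/4 = 3/8
  P(Q=1) = 3/8 + 1/4 = 5/8

H(P) = -[(1/2)·log₂(1/2) + (1/2)·log₂(1/2)]
  = 0.5000 + 0.5000
  = 1.0000 bits
H(Q) = -[(3/8)·log₂(3/8) + (5/8)·log₂(5/8)]
  = 0.5306 + 0.4238
  = 0.9544 bits
H(P,Q) = -[(1/8)·log₂(1/8) + (3/8)·log₂(3/8) + (1/4)·log₂(1/4) + (1/4)·log₂(1/4)]
  = 0.3750 + 0.5306 + 0.5000 + 0.5000
  = 1.9056 bits

I(P;Q) = H(P) + H(Q) - H(P,Q)
  = 1.0000 + 0.9544 - 1.9056
  = 0.0488 bits

I(X;Y) = 0.9799 bits > I(P;Q) = 0.0488 bits, so (X, Y) has the higher mutual information (stronger dependence).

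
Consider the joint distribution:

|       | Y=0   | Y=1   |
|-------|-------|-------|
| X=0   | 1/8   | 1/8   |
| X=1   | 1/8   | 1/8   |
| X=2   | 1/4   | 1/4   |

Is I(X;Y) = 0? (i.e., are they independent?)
Marginal P(X) (row sums):
  P(X=0) = 1/8 + 1/8 = 1/4
  P(X=1) = 1/8 + 1/8 = 1/4
  P(X=2) = 1/4 + 1/4 = 1/2
Marginal P(Y) (column sums):
  P(Y=0) = 1/8 + 1/8 + 1/4 = 1/2
  P(Y=1) = 1/8 + 1/8 + 1/4 = 1/2

X and Y are independent iff P(X=i,Y=j) = P(X=i)·P(Y=j) for every cell.
  P(X=0)·P(Y=0) = 1/4 × 1/2 = 1/8 = P(X=0,Y=0) ✓
  P(X=0)·P(Y=1) = 1/4 × 1/2 = 1/8 = P(X=0,Y=1) ✓
  P(X=1)·P(Y=0) = 1/4 × 1/2 = 1/8 = P(X=1,Y=0) ✓
  P(X=1)·P(Y=1) = 1/4 × 1/2 = 1/8 = P(X=1,Y=1) ✓
  P(X=2)·P(Y=0) = 1/2 × 1/2 = 1/4 = P(X=2,Y=0) ✓
  P(X=2)·P(Y=1) = 1/2 × 1/2 = 1/4 = P(X=2,Y=1) ✓

Yes, X and Y are independent: every cell factors, so I(X;Y) = 0 bits.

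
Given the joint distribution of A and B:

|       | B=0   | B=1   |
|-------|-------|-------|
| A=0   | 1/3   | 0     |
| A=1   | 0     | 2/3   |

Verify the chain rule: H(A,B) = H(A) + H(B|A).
Left side:
H(A,B) = -[(1/3)·log₂(1/3) + (2/3)·log₂(2/3)]
  = 0.5283 + 0.3900
  = 0.9183 bits

Right side:
Marginal P(A) (row sums):
  P(A=0) = 1/3 + 0 = 1/3
  P(A=1) = 0 + 2/3 = 2/3
H(A) = -[(1/3)·log₂(1/3) + (2/3)·log₂(2/3)]
  = 0.5283 + 0.3900
  = 0.9183 bits
H(B|A) = -Σ P(A,B)·log₂ P(B|A), where P(B|A) = P(A,B) / P(A)
  (cells with P(A,B) = 0 contribute 0)
  (A=0,B=0): P(B|A) = (1/3)/(1/3) = 1;  -(1/3)·log₂(1) = 0.0000
  (A=1,B=1): P(B|A) = (2/3)/(2/3) = 1;  -(2/3)·log₂(1) = 0.0000
H(B|A) = 0.0000 + 0.0000
  = 0.0000 bits
H(A) + H(B|A) = 0.9183 + 0.0000 = 0.9183 bits

Both sides equal 0.9183 bits, so the chain rule holds ✓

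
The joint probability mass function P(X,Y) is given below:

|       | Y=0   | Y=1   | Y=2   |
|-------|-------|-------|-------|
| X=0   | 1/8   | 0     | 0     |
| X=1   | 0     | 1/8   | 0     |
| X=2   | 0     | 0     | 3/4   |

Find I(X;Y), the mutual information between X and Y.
Marginal P(X) (row sums):
  P(X=0) = 1/8 + 0 + 0 = 1/8
  P(X=1) = 0 + 1/8 + 0 = 1/8
  P(X=2) = 0 + 0 + 3/4 = 3/4
Marginal P(Y) (column sums):
  P(Y=0) = 1/8 + 0 + 0 = 1/8
  P(Y=1) = 0 + 1/8 + 0 = 1/8
  P(Y=2) = 0 + 0 + 3/4 = 3/4

H(X) = -[(1/8)·log₂(1/8) + (1/8)·log₂(1/8) + (3/4)·log₂(3/4)]
  = 0.3750 + 0.3750 + 0.3113
  = 1.0613 bits
H(Y) = -[(1/8)·log₂(1/8) + (1/8)·log₂(1/8) + (3/4)·log₂(3/4)]
  = 0.3750 + 0.3750 + 0.3113
  = 1.0613 bits
H(X,Y) = -[(1/8)·log₂(1/8) + (1/8)·log₂(1/8) + (3/4)·log₂(3/4)]
  = 0.3750 + 0.3750 + 0.3113
  = 1.0613 bits

I(X;Y) = H(X) + H(Y) - H(X,Y)
  = 1.0613 + 1.0613 - 1.0613
  = 1.0613 bits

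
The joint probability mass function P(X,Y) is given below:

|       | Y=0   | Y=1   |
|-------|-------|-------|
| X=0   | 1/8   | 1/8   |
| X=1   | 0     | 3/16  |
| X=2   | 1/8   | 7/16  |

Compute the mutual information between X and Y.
Marginal P(X) (row sums):
  P(X=0) = 1/8 + 1/8 = 1/4
  P(X=1) = 0 + 3/16 = 3/16
  P(X=2) = 1/8 + 7/16 = 9/16
Marginal P(Y) (column sums):
  P(Y=0) = 1/8 + 0 + 1/8 = 1/4
  P(Y=1) = 1/8 + 3/16 + 7/16 = 3/4

H(X) = -[(1/4)·log₂(1/4) + (3/16)·log₂(3/16) + (9/16)·log₂(9/16)]
  = 0.5000 + 0.4528 + 0.4669
  = 1.4197 bits
H(Y) = -[(1/4)·log₂(1/4) + (3/4)·log₂(3/4)]
  = 0.5000 + 0.3113
  = 0.8113 bits
H(X,Y) = -[(1/8)·log₂(1/8) + (1/8)·log₂(1/8) + (3/16)·log₂(3/16) + (1/8)·log₂(1/8) + (7/16)·log₂(7/16)]
  = 0.3750 + 0.3750 + 0.4528 + 0.3750 + 0.5218
  = 2.0996 bits

I(X;Y) = H(X) + H(Y) - H(X,Y)
  = 1.4197 + 0.8113 - 2.0996
  = 0.1314 bits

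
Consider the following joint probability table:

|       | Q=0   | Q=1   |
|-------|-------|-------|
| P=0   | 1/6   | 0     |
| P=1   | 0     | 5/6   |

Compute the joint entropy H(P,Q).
H(P,Q) = -Σ P(P,Q) log₂ P(P,Q), summed over the non-zero cells:
H(P,Q) = -[(1/6)·log₂(1/6) + (5/6)·log₂(5/6)]
  = 0.4308 + 0.2192
  = 0.6500 bits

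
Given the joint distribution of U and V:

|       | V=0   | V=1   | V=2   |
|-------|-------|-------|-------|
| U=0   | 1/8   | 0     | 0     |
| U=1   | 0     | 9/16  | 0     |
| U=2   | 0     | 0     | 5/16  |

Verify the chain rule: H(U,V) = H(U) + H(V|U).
Left side:
H(U,V) = -[(1/8)·log₂(1/8) + (9/16)·log₂(9/16) + (5/16)·log₂(5/16)]
  = 0.3750 + 0.4669 + 0.5244
  = 1.3663 bits

Right side:
Marginal P(U) (row sums):
  P(U=0) = 1/8 + 0 + 0 = 1/8
  P(U=1) = 0 + 9/16 + 0 = 9/16
  P(U=2) = 0 + 0 + 5/16 = 5/16
H(U) = -[(1/8)·log₂(1/8) + (9/16)·log₂(9/16) + (5/16)·log₂(5/16)]
  = 0.3750 + 0.4669 + 0.5244
  = 1.3663 bits
H(V|U) = -Σ P(U,V)·log₂ P(V|U), where P(V|U) = P(U,V) / P(U)
  (cells with P(U,V) = 0 contribute 0)
  (U=0,V=0): P(V|U) = (1/8)/(1/8) = 1;  -(1/8)·log₂(1) = 0.0000
  (U=1,V=1): P(V|U) = (9/16)/(9/16) = 1;  -(9/16)·log₂(1) = 0.0000
  (U=2,V=2): P(V|U) = (5/16)/(5/16) = 1;  -(5/16)·log₂(1) = 0.0000
H(V|U) = 0.0000 + 0.0000 + 0.0000
  = 0.0000 bits
H(U) + H(V|U) = 1.3663 + 0.0000 = 1.3663 bits

Both sides equal 1.3663 bits, so the chain rule holds ✓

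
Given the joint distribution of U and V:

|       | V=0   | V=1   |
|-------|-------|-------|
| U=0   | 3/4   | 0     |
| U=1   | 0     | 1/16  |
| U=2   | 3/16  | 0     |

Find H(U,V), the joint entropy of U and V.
H(U,V) = -Σ P(U,V) log₂ P(U,V), summed over the non-zero cells:
H(U,V) = -[(3/4)·log₂(3/4) + (1/16)·log₂(1/16) + (3/16)·log₂(3/16)]
  = 0.3113 + 0.2500 + 0.4528
  = 1.0141 bits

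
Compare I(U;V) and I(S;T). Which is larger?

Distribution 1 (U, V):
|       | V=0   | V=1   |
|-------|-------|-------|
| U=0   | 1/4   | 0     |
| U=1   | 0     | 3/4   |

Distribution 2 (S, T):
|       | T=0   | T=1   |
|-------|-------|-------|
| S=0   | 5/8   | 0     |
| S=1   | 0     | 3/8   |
Distribution 1 (U, V):
Marginal P(U) (row sums):
  P(U=0) = 1/4 + 0 = 1/4
  P(U=1) = 0 + 3/4 = 3/4
Marginal P(V) (column sums):
  P(V=0) = 1/4 + 0 = 1/4
  P(V=1) = 0 + 3/4 = 3/4

H(U) = -[(1/4)·log₂(1/4) + (3/4)·log₂(3/4)]
  = 0.5000 + 0.3113
  = 0.8113 bits
H(V) = -[(1/4)·log₂(1/4) + (3/4)·log₂(3/4)]
  = 0.5000 + 0.3113
  = 0.8113 bits
H(U,V) = -[(1/4)·log₂(1/4) + (3/4)·log₂(3/4)]
  = 0.5000 + 0.3113
  = 0.8113 bits

I(U;V) = H(U) + H(V) - H(U,V)
  = 0.8113 + 0.8113 - 0.8113
  = 0.8113 bits

Distribution 2 (S, T):
Marginal P(S) (row sums):
  P(S=0) = 5/8 + 0 = 5/8
  P(S=1) = 0 + 3/8 = 3/8
Marginal P(T) (column sums):
  P(T=0) = 5/8 + 0 = 5/8
  P(T=1) = 0 + 3/8 = 3/8

H(S) = -[(5/8)·log₂(5/8) + (3/8)·log₂(3/8)]
  = 0.4238 + 0.5306
  = 0.9544 bits
H(T) = -[(5/8)·log₂(5/8) + (3/8)·log₂(3/8)]
  = 0.4238 + 0.5306
  = 0.9544 bits
H(S,T) = -[(5/8)·log₂(5/8) + (3/8)·log₂(3/8)]
  = 0.4238 + 0.5306
  = 0.9544 bits

I(S;T) = H(S) + H(T) - H(S,T)
  = 0.9544 + 0.9544 - 0.9544
  = 0.9544 bits

I(S;T) = 0.9544 bits > I(U;V) = 0.8113 bits, so (S, T) has the higher mutual information (stronger dependence).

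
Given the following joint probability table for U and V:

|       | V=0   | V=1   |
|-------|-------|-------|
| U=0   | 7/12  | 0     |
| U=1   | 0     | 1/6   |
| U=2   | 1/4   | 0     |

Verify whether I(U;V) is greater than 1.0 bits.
Marginal P(U) (row sums):
  P(U=0) = 7/12 + 0 = 7/12
  P(U=1) = 0 + 1/6 = 1/6
  P(U=2) = 1/4 + 0 = 1/4
Marginal P(V) (column sums):
  P(V=0) = 7/12 + 0 + 1/4 = 5/6
  P(V=1) = 0 + 1/6 + 0 = 1/6

H(U) = -[(7/12)·log₂(7/12) + (1/6)·log₂(1/6) + (1/4)·log₂(1/4)]
  = 0.4536 + 0.4308 + 0.5000
  = 1.3844 bits
H(V) = -[(5/6)·log₂(5/6) + (1/6)·log₂(1/6)]
  = 0.2192 + 0.4308
  = 0.6500 bits
H(U,V) = -[(7/12)·log₂(7/12) + (1/6)·log₂(1/6) + (1/4)·log₂(1/4)]
  = 0.4536 + 0.4308 + 0.5000
  = 1.3844 bits

I(U;V) = H(U) + H(V) - H(U,V)
  = 1.3844 + 0.6500 - 1.3844
  = 0.6500 bits

No. I(U;V) = 0.6500 bits, which is ≤ 1.0 bits.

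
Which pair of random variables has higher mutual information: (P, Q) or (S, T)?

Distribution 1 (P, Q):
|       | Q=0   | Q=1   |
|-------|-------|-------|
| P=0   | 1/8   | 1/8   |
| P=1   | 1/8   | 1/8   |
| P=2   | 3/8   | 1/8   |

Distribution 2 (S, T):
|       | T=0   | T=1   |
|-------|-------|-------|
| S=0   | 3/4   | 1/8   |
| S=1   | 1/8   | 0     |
Distribution 1 (P, Q):
Marginal P(P) (row sums):
  P(P=0) = 1/8 + 1/8 = 1/4
  P(P=1) = 1/8 + 1/8 = 1/4
  P(P=2) = 3/8 + 1/8 = 1/2
Marginal P(Q) (column sums):
  P(Q=0) = 1/8 + 1/8 + 3/8 = 5/8
  P(Q=1) = 1/8 + 1/8 + 1/8 = 3/8

H(P) = -[(1/4)·log₂(1/4) + (1/4)·log₂(1/4) + (1/2)·log₂(1/2)]
  = 0.5000 + 0.5000 + 0.5000
  = 1.5000 bits
H(Q) = -[(5/8)·log₂(5/8) + (3/8)·log₂(3/8)]
  = 0.4238 + 0.5306
  = 0.9544 bits
H(P,Q) = -[(1/8)·log₂(1/8) + (1/8)·log₂(1/8) + (1/8)·log₂(1/8) + (1/8)·log₂(1/8) + (3/8)·log₂(3/8) + (1/8)·log₂(1/8)]
  = 0.3750 + 0.3750 + 0.3750 + 0.3750 + 0.5306 + 0.3750
  = 2.4056 bits

I(P;Q) = H(P) + H(Q) - H(P,Q)
  = 1.5000 + 0.9544 - 2.4056
  = 0.0488 bits

Distribution 2 (S, T):
Marginal P(S) (row sums):
  P(S=0) = 3/4 + 1/8 = 7/8
  P(S=1) = 1/8 + 0 = 1/8
Marginal P(T) (column sums):
  P(T=0) = 3/4 + 1/8 = 7/8
  P(T=1) = 1/8 + 0 = 1/8

H(S) = -[(7/8)·log₂(7/8) + (1/8)·log₂(1/8)]
  = 0.1686 + 0.3750
  = 0.5436 bits
H(T) = -[(7/8)·log₂(7/8) + (1/8)·log₂(1/8)]
  = 0.1686 + 0.3750
  = 0.5436 bits
H(S,T) = -[(3/4)·log₂(3/4) + (1/8)·log₂(1/8) + (1/8)·log₂(1/8)]
  = 0.3113 + 0.3750 + 0.3750
  = 1.0613 bits

I(S;T) = H(S) + H(T) - H(S,T)
  = 0.5436 + 0.5436 - 1.0613
  = 0.0259 bits

I(P;Q) = 0.0488 bits > I(S;T) = 0.0259 bits, so (P, Q) has the higher mutual information (stronger dependence).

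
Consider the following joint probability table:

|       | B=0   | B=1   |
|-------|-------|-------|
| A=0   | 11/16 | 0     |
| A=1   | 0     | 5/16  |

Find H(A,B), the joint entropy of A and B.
H(A,B) = -Σ P(A,B) log₂ P(A,B), summed over the non-zero cells:
H(A,B) = -[(11/16)·log₂(11/16) + (5/16)·log₂(5/16)]
  = 0.3716 + 0.5244
  = 0.8960 bits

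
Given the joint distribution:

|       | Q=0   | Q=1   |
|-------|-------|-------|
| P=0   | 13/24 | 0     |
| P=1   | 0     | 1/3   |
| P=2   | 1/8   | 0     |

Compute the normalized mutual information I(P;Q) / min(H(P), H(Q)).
Marginal P(P) (row sums):
  P(P=0) = 13/24 + 0 = 13/24
  P(P=1) = 0 + 1/3 = 1/3
  P(P=2) = 1/8 + 0 = 1/8
Marginal P(Q) (column sums):
  P(Q=0) = 13/24 + 0 + 1/8 = 2/3
  P(Q=1) = 0 + 1/3 + 0 = 1/3

H(P) = -[(13/24)·log₂(13/24) + (1/3)·log₂(1/3) + (1/8)·log₂(1/8)]
  = 0.4791 + 0.5283 + 0.3750
  = 1.3824 bits
H(Q) = -[(2/3)·log₂(2/3) + (1/3)·log₂(1/3)]
  = 0.3900 + 0.5283
  = 0.9183 bits
H(P,Q) = -[(13/24)·log₂(13/24) + (1/3)·log₂(1/3) + (1/8)·log₂(1/8)]
  = 0.4791 + 0.5283 + 0.3750
  = 1.3824 bits

I(P;Q) = H(P) + H(Q) - H(P,Q)
  = 1.3824 + 0.9183 - 1.3824
  = 0.9183 bits

min(H(P), H(Q)) = min(1.3824, 0.9183) = 0.9183 bits
Normalized MI = 0.9183 / 0.9183 = 1.0000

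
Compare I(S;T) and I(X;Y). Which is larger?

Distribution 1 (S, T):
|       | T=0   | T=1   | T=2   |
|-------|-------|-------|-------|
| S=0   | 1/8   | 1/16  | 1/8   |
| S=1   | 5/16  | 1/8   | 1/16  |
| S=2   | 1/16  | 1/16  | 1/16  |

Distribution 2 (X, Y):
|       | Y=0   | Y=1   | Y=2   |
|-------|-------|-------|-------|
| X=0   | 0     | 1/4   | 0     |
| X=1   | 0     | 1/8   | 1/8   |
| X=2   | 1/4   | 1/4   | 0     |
Distribution 1 (S, T):
Marginal P(S) (row sums):
  P(S=0) = 1/8 + 1/16 + 1/8 = 5/16
  P(S=1) = 5/16 + 1/8 + 1/16 = 1/2
  P(S=2) = 1/16 + 1/16 + 1/16 = 3/16
Marginal P(T) (column sums):
  P(T=0) = 1/8 + 5/16 + 1/16 = 1/2
  P(T=1) = 1/16 + 1/8 + 1/16 = 1/4
  P(T=2) = 1/8 + 1/16 + 1/16 = 1/4

H(S) = -[(5/16)·log₂(5/16) + (1/2)·log₂(1/2) + (3/16)·log₂(3/16)]
  = 0.5244 + 0.5000 + 0.4528
  = 1.4772 bits
H(T) = -[(1/2)·log₂(1/2) + (1/4)·log₂(1/4) + (1/4)·log₂(1/4)]
  = 0.5000 + 0.5000 + 0.5000
  = 1.5000 bits
H(S,T) = -[(1/8)·log₂(1/8) + (1/16)·log₂(1/16) + (1/8)·log₂(1/8) + (5/16)·log₂(5/16) + (1/8)·log₂(1/8) + (1/16)·log₂(1/16) + (1/16)·log₂(1/16) + (1/16)·log₂(1/16) + (1/16)·log₂(1/16)]
  = 0.3750 + 0.2500 + 0.3750 + 0.5244 + 0.3750 + 0.2500 + 0.2500 + 0.2500 + 0.2500
  = 2.8994 bits

I(S;T) = H(S) + H(T) - H(S,T)
  = 1.4772 + 1.5000 - 2.8994
  = 0.0778 bits

Distribution 2 (X, Y):
Marginal P(X) (row sums):
  P(X=0) = 0 + 1/4 + 0 = 1/4
  P(X=1) = 0 + 1/8 + 1/8 = 1/4
  P(X=2) = 1/4 + 1/4 + 0 = 1/2
Marginal P(Y) (column sums):
  P(Y=0) = 0 + 0 + 1/4 = 1/4
  P(Y=1) = 1/4 + 1/8 + 1/4 = 5/8
  P(Y=2) = 0 + 1/8 + 0 = 1/8

H(X) = -[(1/4)·log₂(1/4) + (1/4)·log₂(1/4) + (1/2)·log₂(1/2)]
  = 0.5000 + 0.5000 + 0.5000
  = 1.5000 bits
H(Y) = -[(1/4)·log₂(1/4) + (5/8)·log₂(5/8) + (1/8)·log₂(1/8)]
  = 0.5000 + 0.4238 + 0.3750
  = 1.2988 bits
H(X,Y) = -[(1/4)·log₂(1/4) + (1/8)·log₂(1/8) + (1/8)·log₂(1/8) + (1/4)·log₂(1/4) + (1/4)·log₂(1/4)]
  = 0.5000 + 0.3750 + 0.3750 + 0.5000 + 0.5000
  = 2.2500 bits

I(X;Y) = H(X) + H(Y) - H(X,Y)
  = 1.5000 + 1.2988 - 2.2500
  = 0.5488 bits

I(X;Y) = 0.5488 bits > I(S;T) = 0.0778 bits, so (X, Y) has the higher mutual information (stronger dependence).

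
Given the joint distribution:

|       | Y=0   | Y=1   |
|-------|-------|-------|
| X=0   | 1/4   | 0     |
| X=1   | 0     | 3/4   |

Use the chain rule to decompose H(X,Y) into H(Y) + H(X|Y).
By the chain rule: H(X,Y) = H(Y) + H(X|Y)

Marginal P(Y) (column sums):
  P(Y=0) = 1/4 + 0 = 1/4
  P(Y=1) = 0 + 3/4 = 3/4
H(Y) = -[(1/4)·log₂(1/4) + (3/4)·log₂(3/4)]
  = 0.5000 + 0.3113
  = 0.8113 bits
H(X|Y) = -Σ P(X,Y)·log₂ P(X|Y), where P(X|Y) = P(X,Y) / P(Y)
  (cells with P(X,Y) = 0 contribute 0)
  (X=0,Y=0): P(X|Y) = (1/4)/(1/4) = 1;  -(1/4)·log₂(1) = 0.0000
  (X=1,Y=1): P(X|Y) = (3/4)/(3/4) = 1;  -(3/4)·log₂(1) = 0.0000
H(X|Y) = 0.0000 + 0.0000
  = 0.0000 bits

H(X,Y) = H(Y) + H(X|Y) = 0.8113 + 0.0000 = 0.8113 bits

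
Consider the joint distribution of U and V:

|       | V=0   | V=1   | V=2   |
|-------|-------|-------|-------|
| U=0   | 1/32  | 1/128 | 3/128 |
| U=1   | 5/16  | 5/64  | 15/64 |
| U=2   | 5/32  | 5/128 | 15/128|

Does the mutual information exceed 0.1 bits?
Marginal P(U) (row sums):
  P(U=0) = 1/32 + 1/128 + 3/128 = 1/16
  P(U=1) = 5/16 + 5/64 + 15/64 = 5/8
  P(U=2) = 5/32 + 5/128 + 15/128 = 5/16
Marginal P(V) (column sums):
  P(V=0) = 1/32 + 5/16 + 5/32 = 1/2
  P(V=1) = 1/128 + 5/64 + 5/128 = 1/8
  P(V=2) = 3/128 + 15/64 + 15/128 = 3/8

H(U) = -[(1/16)·log₂(1/16) + (5/8)·log₂(5/8) + (5/16)·log₂(5/16)]
  = 0.2500 + 0.4238 + 0.5244
  = 1.1982 bits
H(V) = -[(1/2)·log₂(1/2) + (1/8)·log₂(1/8) + (3/8)·log₂(3/8)]
  = 0.5000 + 0.3750 + 0.5306
  = 1.4056 bits
H(U,V) = -[(1/32)·log₂(1/32) + (1/128)·log₂(1/128) + (3/128)·log₂(3/128) + (5/16)·log₂(5/16) + (5/64)·log₂(5/64) + (15/64)·log₂(15/64) + (5/32)·log₂(5/32) + (5/128)·log₂(5/128) + (15/128)·log₂(15/128)]
  = 0.1563 + 0.0547 + 0.1269 + 0.5244 + 0.2873 + 0.4906 + 0.4184 + 0.1827 + 0.3625
  = 2.6038 bits

I(U;V) = H(U) + H(V) - H(U,V)
  = 1.1982 + 1.4056 - 2.6038
  = 0.0000 bits

No. I(U;V) = 0.0000 bits, which is ≤ 0.1 bits.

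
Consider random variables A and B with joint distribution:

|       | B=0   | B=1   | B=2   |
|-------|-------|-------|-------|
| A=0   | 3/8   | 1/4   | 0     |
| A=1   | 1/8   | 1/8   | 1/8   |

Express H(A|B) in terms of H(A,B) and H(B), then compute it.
H(A|B) = H(A,B) - H(B)

Marginal P(B) (column sums):
  P(B=0) = 3/8 + 1/8 = 1/2
  P(B=1) = 1/4 + 1/8 = 3/8
  P(B=2) = 0 + 1/8 = 1/8

H(A,B) = -[(3/8)·log₂(3/8) + (1/4)·log₂(1/4) + (1/8)·log₂(1/8) + (1/8)·log₂(1/8) + (1/8)·log₂(1/8)]
  = 0.5306 + 0.5000 + 0.3750 + 0.3750 + 0.3750
  = 2.1556 bits
H(B) = -[(1/2)·log₂(1/2) + (3/8)·log₂(3/8) + (1/8)·log₂(1/8)]
  = 0.5000 + 0.5306 + 0.3750
  = 1.4056 bits

H(A|B) = 2.1556 - 1.4056 = 0.7500 bits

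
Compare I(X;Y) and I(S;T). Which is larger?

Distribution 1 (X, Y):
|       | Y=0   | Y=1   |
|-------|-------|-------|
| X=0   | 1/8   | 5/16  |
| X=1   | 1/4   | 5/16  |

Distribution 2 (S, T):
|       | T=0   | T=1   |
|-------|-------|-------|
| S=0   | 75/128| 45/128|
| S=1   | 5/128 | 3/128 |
Distribution 1 (X, Y):
Marginal P(X) (row sums):
  P(X=0) = 1/8 + 5/16 = 7/16
  P(X=1) = 1/4 + 5/16 = 9/16
Marginal P(Y) (column sums):
  P(Y=0) = 1/8 + 1/4 = 3/8
  P(Y=1) = 5/16 + 5/16 = 5/8

H(X) = -[(7/16)·log₂(7/16) + (9/16)·log₂(9/16)]
  = 0.5218 + 0.4669
  = 0.9887 bits
H(Y) = -[(3/8)·log₂(3/8) + (5/8)·log₂(5/8)]
  = 0.5306 + 0.4238
  = 0.9544 bits
H(X,Y) = -[(1/8)·log₂(1/8) + (5/16)·log₂(5/16) + (1/4)·log₂(1/4) + (5/16)·log₂(5/16)]
  = 0.3750 + 0.5244 + 0.5000 + 0.5244
  = 1.9238 bits

I(X;Y) = H(X) + H(Y) - H(X,Y)
  = 0.9887 + 0.9544 - 1.9238
  = 0.0193 bits

Distribution 2 (S, T):
Marginal P(S) (row sums):
  P(S=0) = 75/128 + 45/128 = 15/16
  P(S=1) = 5/128 + 3/128 = 1/16
Marginal P(T) (column sums):
  P(T=0) = 75/128 + 5/128 = 5/8
  P(T=1) = 45/128 + 3/128 = 3/8

H(S) = -[(15/16)·log₂(15/16) + (1/16)·log₂(1/16)]
  = 0.0873 + 0.2500
  = 0.3373 bits
H(T) = -[(5/8)·log₂(5/8) + (3/8)·log₂(3/8)]
  = 0.4238 + 0.5306
  = 0.9544 bits
H(S,T) = -[(75/128)·log₂(75/128) + (45/128)·log₂(45/128) + (5/128)·log₂(5/128) + (3/128)·log₂(3/128)]
  = 0.4519 + 0.5302 + 0.1827 + 0.1269
  = 1.2917 bits

I(S;T) = H(S) + H(T) - H(S,T)
  = 0.3373 + 0.9544 - 1.2917
  = 0.0000 bits

I(X;Y) = 0.0193 bits > I(S;T) = 0.0000 bits, so (X, Y) has the higher mutual information (stronger dependence).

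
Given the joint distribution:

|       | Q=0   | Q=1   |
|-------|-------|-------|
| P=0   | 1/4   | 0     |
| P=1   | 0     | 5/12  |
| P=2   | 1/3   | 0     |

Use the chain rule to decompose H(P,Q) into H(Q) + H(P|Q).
By the chain rule: H(P,Q) = H(Q) + H(P|Q)

Marginal P(Q) (column sums):
  P(Q=0) = 1/4 + 0 + 1/3 = 7/12
  P(Q=1) = 0 + 5/12 + 0 = 5/12
H(Q) = -[(7/12)·log₂(7/12) + (5/12)·log₂(5/12)]
  = 0.4536 + 0.5263
  = 0.9799 bits
H(P|Q) = -Σ P(P,Q)·log₂ P(P|Q), where P(P|Q) = P(P,Q) / P(Q)
  (cells with P(P,Q) = 0 contribute 0)
  (P=0,Q=0): P(P|Q) = (1/4)/(7/12) = 3/7;  -(1/4)·log₂(3/7) = 0.3056
  (P=1,Q=1): P(P|Q) = (5/12)/(5/12) = 1;  -(5/12)·log₂(1) = 0.0000
  (P=2,Q=0): P(P|Q) = (1/3)/(7/12) = 4/7;  -(1/3)·log₂(4/7) = 0.2691
H(P|Q) = 0.3056 + 0.0000 + 0.2691
  = 0.5747 bits

H(P,Q) = H(Q) + H(P|Q) = 0.9799 + 0.5747 = 1.5546 bits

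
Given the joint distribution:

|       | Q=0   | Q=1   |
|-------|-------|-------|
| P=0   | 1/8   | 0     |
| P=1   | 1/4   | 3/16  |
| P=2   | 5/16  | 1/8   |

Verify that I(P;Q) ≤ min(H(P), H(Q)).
Marginal P(P) (row sums):
  P(P=0) = 1/8 + 0 = 1/8
  P(P=1) = 1/4 + 3/16 = 7/16
  P(P=2) = 5/16 + 1/8 = 7/16
Marginal P(Q) (column sums):
  P(Q=0) = 1/8 + 1/4 + 5/16 = 11/16
  P(Q=1) = 0 + 3/16 + 1/8 = 5/16

H(P) = -[(1/8)·log₂(1/8) + (7/16)·log₂(7/16) + (7/16)·log₂(7/16)]
  = 0.3750 + 0.5218 + 0.5218
  = 1.4186 bits
H(Q) = -[(11/16)·log₂(11/16) + (5/16)·log₂(5/16)]
  = 0.3716 + 0.5244
  = 0.8960 bits
H(P,Q) = -[(1/8)·log₂(1/8) + (1/4)·log₂(1/4) + (3/16)·log₂(3/16) + (5/16)·log₂(5/16) + (1/8)·log₂(1/8)]
  = 0.3750 + 0.5000 + 0.4528 + 0.5244 + 0.3750
  = 2.2272 bits

I(P;Q) = H(P) + H(Q) - H(P,Q)
  = 1.4186 + 0.8960 - 2.2272
  = 0.0874 bits

min(H(P), H(Q)) = min(1.4186, 0.8960) = 0.8960 bits
Since 0.0874 ≤ 0.8960, the bound is satisfied ✓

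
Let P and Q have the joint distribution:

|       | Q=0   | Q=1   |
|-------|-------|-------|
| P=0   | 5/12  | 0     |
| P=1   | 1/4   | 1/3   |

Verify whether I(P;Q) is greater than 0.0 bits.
Marginal P(P) (row sums):
  P(P=0) = 5/12 + 0 = 5/12
  P(P=1) = 1/4 + 1/3 = 7/12
Marginal P(Q) (column sums):
  P(Q=0) = 5/12 + 1/4 = 2/3
  P(Q=1) = 0 + 1/3 = 1/3

H(P) = -[(5/12)·log₂(5/12) + (7/12)·log₂(7/12)]
  = 0.5263 + 0.4536
  = 0.9799 bits
H(Q) = -[(2/3)·log₂(2/3) + (1/3)·log₂(1/3)]
  = 0.3900 + 0.5283
  = 0.9183 bits
H(P,Q) = -[(5/12)·log₂(5/12) + (1/4)·log₂(1/4) + (1/3)·log₂(1/3)]
  = 0.5263 + 0.5000 + 0.5283
  = 1.5546 bits

I(P;Q) = H(P) + H(Q) - H(P,Q)
  = 0.9799 + 0.9183 - 1.5546
  = 0.3436 bits

Yes. I(P;Q) = 0.3436 bits, which is > 0.0 bits.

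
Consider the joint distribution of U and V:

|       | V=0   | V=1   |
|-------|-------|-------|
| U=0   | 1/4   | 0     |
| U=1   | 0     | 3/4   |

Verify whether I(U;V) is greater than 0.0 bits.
Marginal P(U) (row sums):
  P(U=0) = 1/4 + 0 = 1/4
  P(U=1) = 0 + 3/4 = 3/4
Marginal P(V) (column sums):
  P(V=0) = 1/4 + 0 = 1/4
  P(V=1) = 0 + 3/4 = 3/4

H(U) = -[(1/4)·log₂(1/4) + (3/4)·log₂(3/4)]
  = 0.5000 + 0.3113
  = 0.8113 bits
H(V) = -[(1/4)·log₂(1/4) + (3/4)·log₂(3/4)]
  = 0.5000 + 0.3113
  = 0.8113 bits
H(U,V) = -[(1/4)·log₂(1/4) + (3/4)·log₂(3/4)]
  = 0.5000 + 0.3113
  = 0.8113 bits

I(U;V) = H(U) + H(V) - H(U,V)
  = 0.8113 + 0.8113 - 0.8113
  = 0.8113 bits

Yes. I(U;V) = 0.8113 bits, which is > 0.0 bits.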